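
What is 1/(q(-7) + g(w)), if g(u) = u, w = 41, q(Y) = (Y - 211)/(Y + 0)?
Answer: 7/505 ≈ 0.013861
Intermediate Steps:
q(Y) = (-211 + Y)/Y
1/(q(-7) + g(w)) = 1/((-211 - 7)/(-7) + 41) = 1/(-1/7*(-218) + 41) = 1/(218/7 + 41) = 1/(505/7) = 7/505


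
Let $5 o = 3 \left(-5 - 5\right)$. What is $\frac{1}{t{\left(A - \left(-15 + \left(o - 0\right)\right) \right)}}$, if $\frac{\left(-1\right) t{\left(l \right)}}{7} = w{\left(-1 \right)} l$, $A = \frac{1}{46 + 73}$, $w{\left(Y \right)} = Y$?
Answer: $\frac{17}{2500} \approx 0.0068$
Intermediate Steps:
$A = \frac{1}{119} \approx 0.0084034$
$o = -6$ ($o = \frac{3 \left(-5 - 5\right)}{5} = \frac{3 \left(-10\right)}{5} = \frac{1}{5} \left(-30\right) = -6$)
$t{\left(l \right)} = 7 l$ ($t{\left(l \right)} = - 7 \left(- l\right) = 7 l$)
$\frac{1}{t{\left(A - \left(-15 + \left(o - 0\right)\right) \right)}} = \frac{1}{7 \left(\frac{1}{119} - \left(-15 - 6\right)\right)} = \frac{1}{7 \left(\frac{1}{119} - -21\right)} = \frac{1}{7 \left(\frac{1}{119} + 21\right)} = \frac{1}{7 \cdot \frac{2500}{119}} = \frac{1}{\frac{2500}{17}} = \frac{17}{2500}$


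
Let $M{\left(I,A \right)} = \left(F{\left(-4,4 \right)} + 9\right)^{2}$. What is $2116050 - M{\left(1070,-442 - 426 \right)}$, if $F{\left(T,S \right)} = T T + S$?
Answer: $2115209$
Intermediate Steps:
$F{\left(T,S \right)} = S + T^{2}$ ($F{\left(T,S \right)} = T^{2} + S = S + T^{2}$)
$M{\left(I,A \right)} = 841$ ($M{\left(I,A \right)} = \left(\left(4 + \left(-4\right)^{2}\right) + 9\right)^{2} = \left(\left(4 + 16\right) + 9\right)^{2} = \left(20 + 9\right)^{2} = 29^{2} = 841$)
$2116050 - M{\left(1070,-442 - 426 \right)} = 2116050 - 841 = 2115209$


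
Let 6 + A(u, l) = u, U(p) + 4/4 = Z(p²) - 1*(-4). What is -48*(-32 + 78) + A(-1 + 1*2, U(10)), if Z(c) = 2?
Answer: -2213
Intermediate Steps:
U(p) = 5 (U(p) = -1 + (2 - 1*(-4)) = -1 + (2 + 4) = -1 + 6 = 5)
A(u, l) = -6 + u
-48*(-32 + 78) + A(-1 + 1*2, U(10)) = -48*(-32 + 78) + (-6 + (-1 + 1*2)) = -48*46 + (-6 + (-1 + 2)) = -2208 + (-6 + 1) = -2208 - 5 = -2213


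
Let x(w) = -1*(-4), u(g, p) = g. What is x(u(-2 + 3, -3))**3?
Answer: 64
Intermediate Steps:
x(w) = 4
x(u(-2 + 3, -3))**3 = 4**3 = 64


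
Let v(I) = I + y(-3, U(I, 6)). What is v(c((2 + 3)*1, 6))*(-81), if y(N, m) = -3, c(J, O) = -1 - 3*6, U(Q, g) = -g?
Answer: 1782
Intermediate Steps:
c(J, O) = -19 (c(J, O) = -1 - 18 = -19)
v(I) = -3 + I (v(I) = I - 3 = -3 + I)
v(c((2 + 3)*1, 6))*(-81) = (-3 - 19)*(-81) = -22*(-81) = 1782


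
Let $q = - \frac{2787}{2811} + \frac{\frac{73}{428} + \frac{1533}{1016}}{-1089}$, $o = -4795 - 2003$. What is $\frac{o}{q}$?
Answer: $\frac{754095096021168}{110152935773} \approx 6845.9$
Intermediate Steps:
$o = -6798$ ($o = -4795 - 2003 = -6798$)
$q = - \frac{110152935773}{110928963816}$ ($q = \left(-2787\right) \frac{1}{2811} + \left(73 \cdot \frac{1}{428} + 1533 \cdot \frac{1}{1016}\right) \left(- \frac{1}{1089}\right) = - \frac{929}{937} + \left(\frac{73}{428} + \frac{1533}{1016}\right) \left(- \frac{1}{1089}\right) = - \frac{929}{937} + \frac{182573}{108712} \left(- \frac{1}{1089}\right) = - \frac{929}{937} - \frac{182573}{118387368} = - \frac{110152935773}{110928963816} \approx -0.993$)
$\frac{o}{q} = - \frac{6798}{- \frac{110152935773}{110928963816}} = \left(-6798\right) \left(- \frac{110928963816}{110152935773}\right) = \frac{754095096021168}{110152935773}$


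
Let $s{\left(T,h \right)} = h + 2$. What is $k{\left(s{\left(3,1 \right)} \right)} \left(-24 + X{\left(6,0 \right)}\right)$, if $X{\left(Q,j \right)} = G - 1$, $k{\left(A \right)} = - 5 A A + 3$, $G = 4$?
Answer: $882$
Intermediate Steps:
$s{\left(T,h \right)} = 2 + h$
$k{\left(A \right)} = 3 - 5 A^{2}$ ($k{\left(A \right)} = - 5 A^{2} + 3 = 3 - 5 A^{2}$)
$X{\left(Q,j \right)} = 3$ ($X{\left(Q,j \right)} = 4 - 1 = 3$)
$k{\left(s{\left(3,1 \right)} \right)} \left(-24 + X{\left(6,0 \right)}\right) = \left(3 - 5 \left(2 + 1\right)^{2}\right) \left(-24 + 3\right) = \left(3 - 5 \cdot 3^{2}\right) \left(-21\right) = \left(3 - 45\right) \left(-21\right) = \left(-42\right) \left(-21\right) = 882$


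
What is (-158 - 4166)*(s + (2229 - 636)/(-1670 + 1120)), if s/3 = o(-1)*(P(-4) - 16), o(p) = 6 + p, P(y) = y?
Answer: 360174066/275 ≈ 1.3097e+6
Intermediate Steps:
s = -300 (s = 3*((6 - 1)*(-4 - 16)) = 3*(5*(-20)) = 3*(-100) = -300)
(-158 - 4166)*(s + (2229 - 636)/(-1670 + 1120)) = (-158 - 4166)*(-300 + (2229 - 636)/(-1670 + 1120)) = -4324*(-300 + 1593/(-550)) = -4324*(-300 + 1593*(-1/550)) = -4324*(-300 - 1593/550) = -4324*(-166593/550) = 360174066/275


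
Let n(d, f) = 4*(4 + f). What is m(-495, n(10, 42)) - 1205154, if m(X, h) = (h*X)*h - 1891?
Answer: -17965765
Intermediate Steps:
n(d, f) = 16 + 4*f
m(X, h) = -1891 + X*h² (m(X, h) = (X*h)*h - 1891 = X*h² - 1891 = -1891 + X*h²)
m(-495, n(10, 42)) - 1205154 = (-1891 - 495*(16 + 4*42)²) - 1205154 = (-1891 - 495*(16 + 168)²) - 1205154 = (-1891 - 495*184²) - 1205154 = (-1891 - 495*33856) - 1205154 = (-1891 - 16758720) - 1205154 = -16760611 - 1205154 = -17965765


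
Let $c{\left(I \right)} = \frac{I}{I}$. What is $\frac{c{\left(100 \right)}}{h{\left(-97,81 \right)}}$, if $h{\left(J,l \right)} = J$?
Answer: $- \frac{1}{97} \approx -0.010309$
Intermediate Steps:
$c{\left(I \right)} = 1$
$\frac{c{\left(100 \right)}}{h{\left(-97,81 \right)}} = 1 \frac{1}{-97} = 1 \left(- \frac{1}{97}\right) = - \frac{1}{97}$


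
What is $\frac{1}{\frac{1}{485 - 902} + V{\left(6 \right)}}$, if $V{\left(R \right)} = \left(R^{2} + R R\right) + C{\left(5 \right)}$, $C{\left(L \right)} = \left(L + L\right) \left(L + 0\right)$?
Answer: $\frac{417}{50873} \approx 0.0081969$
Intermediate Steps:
$C{\left(L \right)} = 2 L^{2}$ ($C{\left(L \right)} = 2 L L = 2 L^{2}$)
$V{\left(R \right)} = 50 + 2 R^{2}$ ($V{\left(R \right)} = \left(R^{2} + R R\right) + 2 \cdot 5^{2} = \left(R^{2} + R^{2}\right) + 2 \cdot 25 = 2 R^{2} + 50 = 50 + 2 R^{2}$)
$\frac{1}{\frac{1}{485 - 902} + V{\left(6 \right)}} = \frac{1}{\frac{1}{485 - 902} + \left(50 + 2 \cdot 6^{2}\right)} = \frac{1}{\frac{1}{-417} + \left(50 + 2 \cdot 36\right)} = \frac{1}{- \frac{1}{417} + \left(50 + 72\right)} = \frac{1}{- \frac{1}{417} + 122} = \frac{1}{\frac{50873}{417}} = \frac{417}{50873}$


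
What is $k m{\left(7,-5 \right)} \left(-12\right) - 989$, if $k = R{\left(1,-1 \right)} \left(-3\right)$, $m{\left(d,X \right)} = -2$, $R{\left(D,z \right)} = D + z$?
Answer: $-989$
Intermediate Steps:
$k = 0$ ($k = \left(1 - 1\right) \left(-3\right) = 0 \left(-3\right) = 0$)
$k m{\left(7,-5 \right)} \left(-12\right) - 989 = 0 \left(-2\right) \left(-12\right) - 989 = 0 \left(-12\right) - 989 = 0 - 989 = -989$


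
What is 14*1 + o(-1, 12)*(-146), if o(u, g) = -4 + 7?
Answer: -424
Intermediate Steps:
o(u, g) = 3
14*1 + o(-1, 12)*(-146) = 14*1 + 3*(-146) = 14 - 438 = -424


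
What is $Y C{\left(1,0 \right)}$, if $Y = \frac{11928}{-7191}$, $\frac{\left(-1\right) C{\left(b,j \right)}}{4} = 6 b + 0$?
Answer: $\frac{31808}{799} \approx 39.81$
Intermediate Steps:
$C{\left(b,j \right)} = - 24 b$ ($C{\left(b,j \right)} = - 4 \left(6 b + 0\right) = - 4 \cdot 6 b = - 24 b$)
$Y = - \frac{3976}{2397}$ ($Y = 11928 \left(- \frac{1}{7191}\right) = - \frac{3976}{2397} \approx -1.6587$)
$Y C{\left(1,0 \right)} = - \frac{3976 \left(\left(-24\right) 1\right)}{2397} = \left(- \frac{3976}{2397}\right) \left(-24\right) = \frac{31808}{799}$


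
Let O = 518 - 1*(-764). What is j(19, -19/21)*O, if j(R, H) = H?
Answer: -24358/21 ≈ -1159.9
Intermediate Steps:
O = 1282 (O = 518 + 764 = 1282)
j(19, -19/21)*O = -19/21*1282 = -24358/21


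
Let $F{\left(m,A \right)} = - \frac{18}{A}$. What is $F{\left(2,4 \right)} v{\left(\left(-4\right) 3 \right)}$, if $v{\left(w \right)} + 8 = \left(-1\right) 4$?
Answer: $54$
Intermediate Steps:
$v{\left(w \right)} = -12$ ($v{\left(w \right)} = -8 - 4 = -12$)
$F{\left(2,4 \right)} v{\left(\left(-4\right) 3 \right)} = - \frac{18}{4} \left(-12\right) = \left(-18\right) \frac{1}{4} \left(-12\right) = \left(- \frac{9}{2}\right) \left(-12\right) = 54$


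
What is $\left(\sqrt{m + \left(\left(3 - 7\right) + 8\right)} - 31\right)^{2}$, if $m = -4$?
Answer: $961$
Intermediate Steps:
$\left(\sqrt{m + \left(\left(3 - 7\right) + 8\right)} - 31\right)^{2} = \left(\sqrt{-4 + \left(\left(3 - 7\right) + 8\right)} - 31\right)^{2} = \left(\sqrt{-4 + \left(-4 + 8\right)} - 31\right)^{2} = \left(\sqrt{-4 + 4} - 31\right)^{2} = \left(\sqrt{0} - 31\right)^{2} = \left(0 - 31\right)^{2} = \left(-31\right)^{2} = 961$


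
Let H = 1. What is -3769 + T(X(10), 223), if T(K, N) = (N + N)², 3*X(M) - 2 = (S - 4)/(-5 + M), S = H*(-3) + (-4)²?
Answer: 195147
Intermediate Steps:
S = 13 (S = 1*(-3) + (-4)² = -3 + 16 = 13)
X(M) = ⅔ + 3/(-5 + M) (X(M) = ⅔ + ((13 - 4)/(-5 + M))/3 = ⅔ + (9/(-5 + M))/3 = ⅔ + 3/(-5 + M))
T(K, N) = 4*N² (T(K, N) = (2*N)² = 4*N²)
-3769 + T(X(10), 223) = -3769 + 4*223² = -3769 + 4*49729 = -3769 + 198916 = 195147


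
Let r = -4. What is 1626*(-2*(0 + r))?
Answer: 13008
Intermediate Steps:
1626*(-2*(0 + r)) = 1626*(-2*(0 - 4)) = 1626*(-2*(-4)) = 1626*8 = 13008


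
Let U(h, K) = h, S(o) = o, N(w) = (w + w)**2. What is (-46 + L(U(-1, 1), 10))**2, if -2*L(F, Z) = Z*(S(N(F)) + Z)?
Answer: 13456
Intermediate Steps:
N(w) = 4*w**2 (N(w) = (2*w)**2 = 4*w**2)
L(F, Z) = -Z*(Z + 4*F**2)/2 (L(F, Z) = -Z*(4*F**2 + Z)/2 = -Z*(Z + 4*F**2)/2)
(-46 + L(U(-1, 1), 10))**2 = (-46 - 1/2*10*(10 + 4*(-1)**2))**2 = (-46 - 1/2*10*(10 + 4*1))**2 = (-46 - 1/2*10*(10 + 4))**2 = (-46 - 1/2*10*14)**2 = (-46 - 70)**2 = (-116)**2 = 13456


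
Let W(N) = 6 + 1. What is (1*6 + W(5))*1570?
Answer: 20410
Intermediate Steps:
W(N) = 7
(1*6 + W(5))*1570 = (1*6 + 7)*1570 = (6 + 7)*1570 = 13*1570 = 20410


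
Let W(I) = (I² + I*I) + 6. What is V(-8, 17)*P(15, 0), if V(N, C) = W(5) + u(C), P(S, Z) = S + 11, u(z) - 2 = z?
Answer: 1950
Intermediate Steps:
W(I) = 6 + 2*I² (W(I) = (I² + I²) + 6 = 2*I² + 6 = 6 + 2*I²)
u(z) = 2 + z
P(S, Z) = 11 + S
V(N, C) = 58 + C (V(N, C) = (6 + 2*5²) + (2 + C) = (6 + 2*25) + (2 + C) = (6 + 50) + (2 + C) = 56 + (2 + C) = 58 + C)
V(-8, 17)*P(15, 0) = (58 + 17)*(11 + 15) = 75*26 = 1950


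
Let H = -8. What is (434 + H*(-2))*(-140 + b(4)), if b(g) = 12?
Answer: -57600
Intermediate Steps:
(434 + H*(-2))*(-140 + b(4)) = (434 - 8*(-2))*(-140 + 12) = (434 + 16)*(-128) = 450*(-128) = -57600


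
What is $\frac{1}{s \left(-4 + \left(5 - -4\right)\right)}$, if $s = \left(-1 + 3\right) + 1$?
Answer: $\frac{1}{15} \approx 0.066667$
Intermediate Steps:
$s = 3$ ($s = 2 + 1 = 3$)
$\frac{1}{s \left(-4 + \left(5 - -4\right)\right)} = \frac{1}{3 \left(-4 + \left(5 - -4\right)\right)} = \frac{1}{3 \left(-4 + \left(5 + 4\right)\right)} = \frac{1}{3 \left(-4 + 9\right)} = \frac{1}{3 \cdot 5} = \frac{1}{15}$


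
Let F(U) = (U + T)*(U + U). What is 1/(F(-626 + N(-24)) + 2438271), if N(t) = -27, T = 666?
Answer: 1/2421293 ≈ 4.1300e-7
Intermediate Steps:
F(U) = 2*U*(666 + U) (F(U) = (U + 666)*(U + U) = (666 + U)*(2*U) = 2*U*(666 + U))
1/(F(-626 + N(-24)) + 2438271) = 1/(2*(-626 - 27)*(666 + (-626 - 27)) + 2438271) = 1/(2*(-653)*(666 - 653) + 2438271) = 1/(2*(-653)*13 + 2438271) = 1/(-16978 + 2438271) = 1/2421293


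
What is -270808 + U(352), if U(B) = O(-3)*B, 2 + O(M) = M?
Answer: -272568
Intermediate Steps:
O(M) = -2 + M
U(B) = -5*B (U(B) = (-2 - 3)*B = -5*B)
-270808 + U(352) = -270808 - 5*352 = -270808 - 1760 = -272568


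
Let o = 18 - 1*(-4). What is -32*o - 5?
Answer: -709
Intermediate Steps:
o = 22 (o = 18 + 4 = 22)
-32*o - 5 = -32*22 - 5 = -704 - 5 = -709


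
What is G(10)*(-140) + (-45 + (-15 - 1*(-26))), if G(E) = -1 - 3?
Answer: 526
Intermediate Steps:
G(E) = -4
G(10)*(-140) + (-45 + (-15 - 1*(-26))) = -4*(-140) + (-45 + (-15 - 1*(-26))) = 560 + (-45 + (-15 + 26)) = 560 + (-45 + 11) = 560 - 34 = 526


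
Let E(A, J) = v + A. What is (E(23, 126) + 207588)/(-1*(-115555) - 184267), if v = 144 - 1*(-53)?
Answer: -25976/8589 ≈ -3.0243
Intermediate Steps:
v = 197 (v = 144 + 53 = 197)
E(A, J) = 197 + A
(E(23, 126) + 207588)/(-1*(-115555) - 184267) = ((197 + 23) + 207588)/(-1*(-115555) - 184267) = (220 + 207588)/(115555 - 184267) = 207808/(-68712) = 207808*(-1/68712) = -25976/8589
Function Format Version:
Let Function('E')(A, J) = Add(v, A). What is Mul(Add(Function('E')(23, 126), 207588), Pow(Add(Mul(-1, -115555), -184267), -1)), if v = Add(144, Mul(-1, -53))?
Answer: Rational(-25976, 8589) ≈ -3.0243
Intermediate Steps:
v = 197 (v = Add(144, 53) = 197)
Function('E')(A, J) = Add(197, A)
Mul(Add(Function('E')(23, 126), 207588), Pow(Add(Mul(-1, -115555), -184267), -1)) = Mul(Add(Add(197, 23), 207588), Pow(Add(Mul(-1, -115555), -184267), -1)) = Mul(Add(220, 207588), Pow(Add(115555, -184267), -1)) = Mul(207808, Pow(-68712, -1)) = Mul(207808, Rational(-1, 68712)) = Rational(-25976, 8589)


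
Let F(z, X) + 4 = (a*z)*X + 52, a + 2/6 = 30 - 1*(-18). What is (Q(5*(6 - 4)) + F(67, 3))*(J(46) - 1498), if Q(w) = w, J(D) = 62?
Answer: -13841604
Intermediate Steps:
a = 143/3 (a = -⅓ + (30 - 1*(-18)) = -⅓ + (30 + 18) = -⅓ + 48 = 143/3 ≈ 47.667)
F(z, X) = 48 + 143*X*z/3 (F(z, X) = -4 + ((143*z/3)*X + 52) = -4 + (143*X*z/3 + 52) = -4 + (52 + 143*X*z/3) = 48 + 143*X*z/3)
(Q(5*(6 - 4)) + F(67, 3))*(J(46) - 1498) = (5*(6 - 4) + (48 + (143/3)*3*67))*(62 - 1498) = (5*2 + (48 + 9581))*(-1436) = (10 + 9629)*(-1436) = 9639*(-1436) = -13841604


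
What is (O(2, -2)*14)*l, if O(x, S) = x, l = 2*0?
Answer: 0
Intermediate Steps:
l = 0
(O(2, -2)*14)*l = (2*14)*0 = 28*0 = 0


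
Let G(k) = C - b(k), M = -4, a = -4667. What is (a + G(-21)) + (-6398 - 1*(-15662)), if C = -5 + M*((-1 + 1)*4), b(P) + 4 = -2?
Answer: 4598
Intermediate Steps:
b(P) = -6 (b(P) = -4 - 2 = -6)
C = -5 (C = -5 - 4*(-1 + 1)*4 = -5 - 0*4 = -5 - 4*0 = -5 + 0 = -5)
G(k) = 1 (G(k) = -5 - 1*(-6) = -5 + 6 = 1)
(a + G(-21)) + (-6398 - 1*(-15662)) = (-4667 + 1) + (-6398 - 1*(-15662)) = -4666 + (-6398 + 15662) = -4666 + 9264 = 4598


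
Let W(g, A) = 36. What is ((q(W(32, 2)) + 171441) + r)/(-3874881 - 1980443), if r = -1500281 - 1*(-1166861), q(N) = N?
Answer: 161943/5855324 ≈ 0.027657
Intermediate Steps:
r = -333420 (r = -1500281 + 1166861 = -333420)
((q(W(32, 2)) + 171441) + r)/(-3874881 - 1980443) = ((36 + 171441) - 333420)/(-3874881 - 1980443) = (171477 - 333420)/(-5855324) = -161943*(-1/5855324) = 161943/5855324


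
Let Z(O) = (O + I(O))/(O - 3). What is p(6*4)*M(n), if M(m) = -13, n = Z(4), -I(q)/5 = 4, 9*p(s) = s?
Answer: -104/3 ≈ -34.667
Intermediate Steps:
p(s) = s/9
I(q) = -20 (I(q) = -5*4 = -20)
Z(O) = (-20 + O)/(-3 + O) (Z(O) = (O - 20)/(O - 3) = (-20 + O)/(-3 + O))
n = -16 (n = (-20 + 4)/(-3 + 4) = -16/1 = 1*(-16) = -16)
p(6*4)*M(n) = ((6*4)/9)*(-13) = ((⅑)*24)*(-13) = (8/3)*(-13) = -104/3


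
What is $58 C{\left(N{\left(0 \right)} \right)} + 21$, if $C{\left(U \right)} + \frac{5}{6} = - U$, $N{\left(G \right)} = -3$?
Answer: $\frac{440}{3} \approx 146.67$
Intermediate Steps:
$C{\left(U \right)} = - \frac{5}{6} - U$
$58 C{\left(N{\left(0 \right)} \right)} + 21 = 58 \left(- \frac{5}{6} - -3\right) + 21 = 58 \left(- \frac{5}{6} + 3\right) + 21 = 58 \cdot \frac{13}{6} + 21 = \frac{377}{3} + 21 = \frac{440}{3}$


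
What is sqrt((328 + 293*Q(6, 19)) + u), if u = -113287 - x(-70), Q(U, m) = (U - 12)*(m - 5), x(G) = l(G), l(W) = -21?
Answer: 5*I*sqrt(5502) ≈ 370.88*I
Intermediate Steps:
x(G) = -21
Q(U, m) = (-12 + U)*(-5 + m)
u = -113266 (u = -113287 - 1*(-21) = -113287 + 21 = -113266)
sqrt((328 + 293*Q(6, 19)) + u) = sqrt((328 + 293*(60 - 12*19 - 5*6 + 6*19)) - 113266) = sqrt((328 + 293*(60 - 228 - 30 + 114)) - 113266) = sqrt((328 + 293*(-84)) - 113266) = sqrt((328 - 24612) - 113266) = sqrt(-24284 - 113266) = sqrt(-137550) = 5*I*sqrt(5502)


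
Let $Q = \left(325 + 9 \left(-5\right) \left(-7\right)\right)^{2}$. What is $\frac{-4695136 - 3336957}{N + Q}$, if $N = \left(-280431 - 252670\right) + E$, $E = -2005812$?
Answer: $\frac{8032093}{2129313} \approx 3.7722$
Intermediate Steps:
$Q = 409600$ ($Q = \left(325 - -315\right)^{2} = \left(325 + 315\right)^{2} = 640^{2} = 409600$)
$N = -2538913$ ($N = \left(-280431 - 252670\right) - 2005812 = -533101 - 2005812 = -2538913$)
$\frac{-4695136 - 3336957}{N + Q} = \frac{-4695136 - 3336957}{-2538913 + 409600} = - \frac{8032093}{-2129313} = \left(-8032093\right) \left(- \frac{1}{2129313}\right) = \frac{8032093}{2129313}$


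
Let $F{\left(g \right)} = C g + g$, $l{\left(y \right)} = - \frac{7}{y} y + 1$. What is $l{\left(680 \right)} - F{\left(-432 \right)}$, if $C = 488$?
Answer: $211242$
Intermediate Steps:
$l{\left(y \right)} = -6$ ($l{\left(y \right)} = -7 + 1 = -6$)
$F{\left(g \right)} = 489 g$ ($F{\left(g \right)} = 488 g + g = 489 g$)
$l{\left(680 \right)} - F{\left(-432 \right)} = -6 - 489 \left(-432\right) = -6 - -211248 = -6 + 211248 = 211242$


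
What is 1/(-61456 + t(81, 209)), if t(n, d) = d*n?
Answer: -1/44527 ≈ -2.2458e-5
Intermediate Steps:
1/(-61456 + t(81, 209)) = 1/(-61456 + 209*81) = 1/(-61456 + 16929) = 1/(-44527) = -1/44527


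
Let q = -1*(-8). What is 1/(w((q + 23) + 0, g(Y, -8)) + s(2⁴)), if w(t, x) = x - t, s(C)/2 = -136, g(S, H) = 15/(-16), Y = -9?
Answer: -16/4863 ≈ -0.0032902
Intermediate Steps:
q = 8
g(S, H) = -15/16 (g(S, H) = 15*(-1/16) = -15/16)
s(C) = -272 (s(C) = 2*(-136) = -272)
1/(w((q + 23) + 0, g(Y, -8)) + s(2⁴)) = 1/((-15/16 - ((8 + 23) + 0)) - 272) = 1/((-15/16 - (31 + 0)) - 272) = 1/((-15/16 - 1*31) - 272) = 1/((-15/16 - 31) - 272) = 1/(-511/16 - 272) = 1/(-4863/16) = -16/4863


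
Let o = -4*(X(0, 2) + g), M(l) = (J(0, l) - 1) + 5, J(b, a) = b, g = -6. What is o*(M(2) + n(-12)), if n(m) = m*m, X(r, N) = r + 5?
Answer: 592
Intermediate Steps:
X(r, N) = 5 + r
M(l) = 4 (M(l) = (0 - 1) + 5 = -1 + 5 = 4)
n(m) = m**2
o = 4 (o = -4*((5 + 0) - 6) = -4*(5 - 6) = -4*(-1) = 4)
o*(M(2) + n(-12)) = 4*(4 + (-12)**2) = 4*(4 + 144) = 4*148 = 592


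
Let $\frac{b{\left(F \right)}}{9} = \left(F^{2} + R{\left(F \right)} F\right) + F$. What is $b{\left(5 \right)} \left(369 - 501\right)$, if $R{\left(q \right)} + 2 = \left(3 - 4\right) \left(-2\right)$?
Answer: $-35640$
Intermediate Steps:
$R{\left(q \right)} = 0$ ($R{\left(q \right)} = -2 + \left(3 - 4\right) \left(-2\right) = -2 - -2 = -2 + 2 = 0$)
$b{\left(F \right)} = 9 F + 9 F^{2}$ ($b{\left(F \right)} = 9 \left(\left(F^{2} + 0 F\right) + F\right) = 9 \left(\left(F^{2} + 0\right) + F\right) = 9 \left(F^{2} + F\right) = 9 \left(F + F^{2}\right) = 9 F + 9 F^{2}$)
$b{\left(5 \right)} \left(369 - 501\right) = 9 \cdot 5 \left(1 + 5\right) \left(369 - 501\right) = 9 \cdot 5 \cdot 6 \left(-132\right) = 270 \left(-132\right) = -35640$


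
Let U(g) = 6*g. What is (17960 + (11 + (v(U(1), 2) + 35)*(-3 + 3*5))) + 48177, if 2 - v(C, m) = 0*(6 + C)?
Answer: 66592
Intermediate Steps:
v(C, m) = 2 (v(C, m) = 2 - 0*(6 + C) = 2 - 1*0 = 2 + 0 = 2)
(17960 + (11 + (v(U(1), 2) + 35)*(-3 + 3*5))) + 48177 = (17960 + (11 + (2 + 35)*(-3 + 3*5))) + 48177 = (17960 + (11 + 37*(-3 + 15))) + 48177 = (17960 + (11 + 37*12)) + 48177 = (17960 + (11 + 444)) + 48177 = (17960 + 455) + 48177 = 18415 + 48177 = 66592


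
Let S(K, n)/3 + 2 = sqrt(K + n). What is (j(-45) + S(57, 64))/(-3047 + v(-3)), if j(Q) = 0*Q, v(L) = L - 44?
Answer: -27/3094 ≈ -0.0087266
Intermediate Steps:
S(K, n) = -6 + 3*sqrt(K + n)
v(L) = -44 + L
j(Q) = 0
(j(-45) + S(57, 64))/(-3047 + v(-3)) = (0 + (-6 + 3*sqrt(57 + 64)))/(-3047 + (-44 - 3)) = (0 + (-6 + 3*sqrt(121)))/(-3047 - 47) = (0 + (-6 + 3*11))/(-3094) = (0 + (-6 + 33))*(-1/3094) = (0 + 27)*(-1/3094) = 27*(-1/3094) = -27/3094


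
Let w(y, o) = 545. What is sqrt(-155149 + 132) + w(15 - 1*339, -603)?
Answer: 545 + I*sqrt(155017) ≈ 545.0 + 393.72*I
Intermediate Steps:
sqrt(-155149 + 132) + w(15 - 1*339, -603) = sqrt(-155149 + 132) + 545 = sqrt(-155017) + 545 = I*sqrt(155017) + 545 = 545 + I*sqrt(155017)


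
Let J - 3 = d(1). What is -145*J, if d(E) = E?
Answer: -580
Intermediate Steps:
J = 4 (J = 3 + 1 = 4)
-145*J = -145*4 = -580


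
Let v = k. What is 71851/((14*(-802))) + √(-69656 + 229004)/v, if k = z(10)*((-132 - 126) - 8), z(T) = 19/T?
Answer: -71851/11228 - 10*√813/361 ≈ -7.1891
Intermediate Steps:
k = -2527/5 (k = (19/10)*((-132 - 126) - 8) = (19*(⅒))*(-258 - 8) = (19/10)*(-266) = -2527/5 ≈ -505.40)
v = -2527/5 ≈ -505.40
71851/((14*(-802))) + √(-69656 + 229004)/v = 71851/((14*(-802))) + √(-69656 + 229004)/(-2527/5) = 71851/(-11228) + √159348*(-5/2527) = 71851*(-1/11228) + (14*√813)*(-5/2527) = -71851/11228 - 10*√813/361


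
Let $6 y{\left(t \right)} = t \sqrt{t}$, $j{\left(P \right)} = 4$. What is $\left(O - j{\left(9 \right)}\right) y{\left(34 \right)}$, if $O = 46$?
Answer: $238 \sqrt{34} \approx 1387.8$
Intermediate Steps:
$y{\left(t \right)} = \frac{t^{\frac{3}{2}}}{6}$ ($y{\left(t \right)} = \frac{t \sqrt{t}}{6} = \frac{t^{\frac{3}{2}}}{6}$)
$\left(O - j{\left(9 \right)}\right) y{\left(34 \right)} = \left(46 - 4\right) \frac{34^{\frac{3}{2}}}{6} = \left(46 - 4\right) \frac{34 \sqrt{34}}{6} = 42 \frac{17 \sqrt{34}}{3} = 238 \sqrt{34}$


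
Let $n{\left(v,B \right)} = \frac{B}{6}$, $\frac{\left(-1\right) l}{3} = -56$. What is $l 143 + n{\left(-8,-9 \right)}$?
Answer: $\frac{48045}{2} \approx 24023.0$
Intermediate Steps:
$l = 168$ ($l = \left(-3\right) \left(-56\right) = 168$)
$n{\left(v,B \right)} = \frac{B}{6}$ ($n{\left(v,B \right)} = B \frac{1}{6} = \frac{B}{6}$)
$l 143 + n{\left(-8,-9 \right)} = 168 \cdot 143 + \frac{1}{6} \left(-9\right) = 24024 - \frac{3}{2} = \frac{48045}{2}$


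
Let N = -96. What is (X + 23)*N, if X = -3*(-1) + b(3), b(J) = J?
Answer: -2784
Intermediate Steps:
X = 6 (X = -3*(-1) + 3 = 3 + 3 = 6)
(X + 23)*N = (6 + 23)*(-96) = 29*(-96) = -2784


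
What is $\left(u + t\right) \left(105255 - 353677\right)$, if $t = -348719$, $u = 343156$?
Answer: $1381971586$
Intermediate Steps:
$\left(u + t\right) \left(105255 - 353677\right) = \left(343156 - 348719\right) \left(105255 - 353677\right) = \left(-5563\right) \left(-248422\right) = 1381971586$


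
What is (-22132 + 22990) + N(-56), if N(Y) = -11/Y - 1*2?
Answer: 47947/56 ≈ 856.20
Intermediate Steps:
N(Y) = -2 - 11/Y (N(Y) = -11/Y - 2 = -2 - 11/Y)
(-22132 + 22990) + N(-56) = (-22132 + 22990) + (-2 - 11/(-56)) = 858 + (-2 - 11*(-1/56)) = 858 + (-2 + 11/56) = 858 - 101/56 = 47947/56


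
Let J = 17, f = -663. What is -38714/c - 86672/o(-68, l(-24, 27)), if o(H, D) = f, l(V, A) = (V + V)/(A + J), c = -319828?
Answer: 13872899899/106022982 ≈ 130.85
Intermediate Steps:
l(V, A) = 2*V/(17 + A) (l(V, A) = (V + V)/(A + 17) = (2*V)/(17 + A) = 2*V/(17 + A))
o(H, D) = -663
-38714/c - 86672/o(-68, l(-24, 27)) = -38714/(-319828) - 86672/(-663) = -38714*(-1/319828) - 86672*(-1/663) = 19357/159914 + 86672/663 = 13872899899/106022982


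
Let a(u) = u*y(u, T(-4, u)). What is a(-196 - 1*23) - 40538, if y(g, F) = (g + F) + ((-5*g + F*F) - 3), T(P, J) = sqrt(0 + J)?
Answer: -183764 - 219*I*sqrt(219) ≈ -1.8376e+5 - 3240.9*I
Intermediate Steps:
T(P, J) = sqrt(J)
y(g, F) = -3 + F + F**2 - 4*g (y(g, F) = (F + g) + ((-5*g + F**2) - 3) = (F + g) + ((F**2 - 5*g) - 3) = (F + g) + (-3 + F**2 - 5*g) = -3 + F + F**2 - 4*g)
a(u) = u*(-3 + sqrt(u) - 3*u) (a(u) = u*(-3 + sqrt(u) + (sqrt(u))**2 - 4*u) = u*(-3 + sqrt(u) + u - 4*u) = u*(-3 + sqrt(u) - 3*u))
a(-196 - 1*23) - 40538 = (-196 - 1*23)*(-3 + sqrt(-196 - 1*23) - 3*(-196 - 1*23)) - 40538 = (-196 - 23)*(-3 + sqrt(-196 - 23) - 3*(-196 - 23)) - 40538 = -219*(-3 + sqrt(-219) - 3*(-219)) - 40538 = -219*(-3 + I*sqrt(219) + 657) - 40538 = -219*(654 + I*sqrt(219)) - 40538 = (-143226 - 219*I*sqrt(219)) - 40538 = -183764 - 219*I*sqrt(219)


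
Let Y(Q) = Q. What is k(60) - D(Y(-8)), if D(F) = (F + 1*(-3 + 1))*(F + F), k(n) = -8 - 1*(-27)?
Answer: -141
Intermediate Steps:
k(n) = 19 (k(n) = -8 + 27 = 19)
D(F) = 2*F*(-2 + F) (D(F) = (F + 1*(-2))*(2*F) = (F - 2)*(2*F) = (-2 + F)*(2*F) = 2*F*(-2 + F))
k(60) - D(Y(-8)) = 19 - 2*(-8)*(-2 - 8) = 19 - 2*(-8)*(-10) = 19 - 1*160 = 19 - 160 = -141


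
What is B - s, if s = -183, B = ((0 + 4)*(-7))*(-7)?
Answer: 379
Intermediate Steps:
B = 196 (B = (4*(-7))*(-7) = -28*(-7) = 196)
B - s = 196 - 1*(-183) = 196 + 183 = 379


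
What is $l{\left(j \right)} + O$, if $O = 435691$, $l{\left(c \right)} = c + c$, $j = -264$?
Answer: $435163$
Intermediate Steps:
$l{\left(c \right)} = 2 c$
$l{\left(j \right)} + O = 2 \left(-264\right) + 435691 = -528 + 435691 = 435163$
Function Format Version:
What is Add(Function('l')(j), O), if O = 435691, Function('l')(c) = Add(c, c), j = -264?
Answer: 435163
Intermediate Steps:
Function('l')(c) = Mul(2, c)
Add(Function('l')(j), O) = Add(Mul(2, -264), 435691) = Add(-528, 435691) = 435163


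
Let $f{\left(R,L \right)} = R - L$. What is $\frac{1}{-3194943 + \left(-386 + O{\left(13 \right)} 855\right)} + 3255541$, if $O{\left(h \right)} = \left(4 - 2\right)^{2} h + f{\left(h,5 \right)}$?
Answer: $\frac{10235515314688}{3144029} \approx 3.2555 \cdot 10^{6}$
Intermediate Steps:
$O{\left(h \right)} = -5 + 5 h$ ($O{\left(h \right)} = \left(4 - 2\right)^{2} h + \left(h - 5\right) = 2^{2} h + \left(h - 5\right) = 4 h + \left(-5 + h\right) = -5 + 5 h$)
$\frac{1}{-3194943 + \left(-386 + O{\left(13 \right)} 855\right)} + 3255541 = \frac{1}{-3194943 - \left(386 - \left(-5 + 5 \cdot 13\right) 855\right)} + 3255541 = \frac{1}{-3194943 - \left(386 - \left(-5 + 65\right) 855\right)} + 3255541 = \frac{1}{-3194943 + \left(-386 + 60 \cdot 855\right)} + 3255541 = \frac{1}{-3194943 + \left(-386 + 51300\right)} + 3255541 = \frac{1}{-3194943 + 50914} + 3255541 = \frac{1}{-3144029} + 3255541 = - \frac{1}{3144029} + 3255541 = \frac{10235515314688}{3144029}$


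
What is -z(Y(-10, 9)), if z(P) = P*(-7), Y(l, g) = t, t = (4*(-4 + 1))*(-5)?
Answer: 420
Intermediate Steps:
t = 60 (t = (4*(-3))*(-5) = -12*(-5) = 60)
Y(l, g) = 60
z(P) = -7*P
-z(Y(-10, 9)) = -(-7)*60 = -1*(-420) = 420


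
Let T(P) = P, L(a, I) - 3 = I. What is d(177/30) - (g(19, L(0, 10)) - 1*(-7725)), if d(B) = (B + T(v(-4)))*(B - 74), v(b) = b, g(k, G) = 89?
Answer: -794339/100 ≈ -7943.4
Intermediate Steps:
L(a, I) = 3 + I
d(B) = (-74 + B)*(-4 + B) (d(B) = (B - 4)*(B - 74) = (-4 + B)*(-74 + B) = (-74 + B)*(-4 + B))
d(177/30) - (g(19, L(0, 10)) - 1*(-7725)) = (296 + (177/30)² - 13806/30) - (89 - 1*(-7725)) = (296 + (177*(1/30))² - 13806/30) - (89 + 7725) = (296 + (59/10)² - 78*59/10) - 1*7814 = (296 + 3481/100 - 2301/5) - 7814 = -12939/100 - 7814 = -794339/100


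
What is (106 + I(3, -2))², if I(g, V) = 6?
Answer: 12544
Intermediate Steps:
(106 + I(3, -2))² = (106 + 6)² = 112² = 12544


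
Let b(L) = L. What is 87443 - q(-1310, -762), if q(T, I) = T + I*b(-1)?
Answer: 87991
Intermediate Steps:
q(T, I) = T - I (q(T, I) = T + I*(-1) = T - I)
87443 - q(-1310, -762) = 87443 - (-1310 - 1*(-762)) = 87443 - (-1310 + 762) = 87443 - 1*(-548) = 87443 + 548 = 87991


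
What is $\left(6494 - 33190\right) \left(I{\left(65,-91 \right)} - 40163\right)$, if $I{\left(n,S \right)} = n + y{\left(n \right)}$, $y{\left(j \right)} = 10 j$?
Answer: $1053103808$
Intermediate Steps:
$I{\left(n,S \right)} = 11 n$ ($I{\left(n,S \right)} = n + 10 n = 11 n$)
$\left(6494 - 33190\right) \left(I{\left(65,-91 \right)} - 40163\right) = \left(6494 - 33190\right) \left(11 \cdot 65 - 40163\right) = - 26696 \left(715 - 40163\right) = \left(-26696\right) \left(-39448\right) = 1053103808$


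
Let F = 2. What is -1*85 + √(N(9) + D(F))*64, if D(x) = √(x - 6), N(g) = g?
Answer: -85 + 64*√(9 + 2*I) ≈ 108.17 + 21.204*I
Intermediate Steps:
D(x) = √(-6 + x)
-1*85 + √(N(9) + D(F))*64 = -1*85 + √(9 + √(-6 + 2))*64 = -85 + √(9 + √(-4))*64 = -85 + √(9 + 2*I)*64 = -85 + 64*√(9 + 2*I)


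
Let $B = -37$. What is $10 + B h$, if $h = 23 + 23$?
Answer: $-1692$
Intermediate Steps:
$h = 46$
$10 + B h = 10 - 1702 = -1692$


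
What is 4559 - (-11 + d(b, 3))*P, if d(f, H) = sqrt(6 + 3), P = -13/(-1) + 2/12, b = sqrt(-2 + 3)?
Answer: 13993/3 ≈ 4664.3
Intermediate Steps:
b = 1 (b = sqrt(1) = 1)
P = 79/6 (P = -13*(-1) + 2*(1/12) = 13 + 1/6 = 79/6 ≈ 13.167)
d(f, H) = 3 (d(f, H) = sqrt(9) = 3)
4559 - (-11 + d(b, 3))*P = 4559 - (-11 + 3)*79/6 = 4559 - (-8)*79/6 = 4559 - 1*(-316/3) = 4559 + 316/3 = 13993/3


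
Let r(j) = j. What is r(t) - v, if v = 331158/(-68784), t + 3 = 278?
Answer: 3207793/11464 ≈ 279.81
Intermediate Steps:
t = 275 (t = -3 + 278 = 275)
v = -55193/11464 (v = 331158*(-1/68784) = -55193/11464 ≈ -4.8145)
r(t) - v = 275 - 1*(-55193/11464) = 275 + 55193/11464 = 3207793/11464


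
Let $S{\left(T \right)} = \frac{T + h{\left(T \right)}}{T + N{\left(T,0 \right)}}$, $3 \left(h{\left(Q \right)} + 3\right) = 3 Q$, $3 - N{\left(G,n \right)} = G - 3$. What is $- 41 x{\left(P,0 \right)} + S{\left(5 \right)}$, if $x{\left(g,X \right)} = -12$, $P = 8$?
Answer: $\frac{2959}{6} \approx 493.17$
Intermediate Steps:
$N{\left(G,n \right)} = 6 - G$ ($N{\left(G,n \right)} = 3 - \left(G - 3\right) = 3 - \left(-3 + G\right) = 6 - G$)
$h{\left(Q \right)} = -3 + Q$ ($h{\left(Q \right)} = -3 + \frac{3 Q}{3} = -3 + Q$)
$S{\left(T \right)} = - \frac{1}{2} + \frac{T}{3}$ ($S{\left(T \right)} = \frac{T + \left(-3 + T\right)}{T - \left(-6 + T\right)} = \frac{-3 + 2 T}{6} = \left(-3 + 2 T\right) \frac{1}{6} = - \frac{1}{2} + \frac{T}{3}$)
$- 41 x{\left(P,0 \right)} + S{\left(5 \right)} = \left(-41\right) \left(-12\right) + \left(- \frac{1}{2} + \frac{1}{3} \cdot 5\right) = 492 + \left(- \frac{1}{2} + \frac{5}{3}\right) = 492 + \frac{7}{6} = \frac{2959}{6}$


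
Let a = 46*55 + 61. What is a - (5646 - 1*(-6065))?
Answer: -9120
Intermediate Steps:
a = 2591 (a = 2530 + 61 = 2591)
a - (5646 - 1*(-6065)) = 2591 - (5646 - 1*(-6065)) = 2591 - (5646 + 6065) = 2591 - 1*11711 = 2591 - 11711 = -9120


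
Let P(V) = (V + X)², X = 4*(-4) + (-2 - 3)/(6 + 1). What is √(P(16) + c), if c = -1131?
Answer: I*√55394/7 ≈ 33.623*I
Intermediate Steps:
X = -117/7 (X = -16 - 5/7 = -117/7 ≈ -16.714)
P(V) = (-117/7 + V)² (P(V) = (V - 117/7)² = (-117/7 + V)²)
√(P(16) + c) = √((-117 + 7*16)²/49 - 1131) = √((-117 + 112)²/49 - 1131) = √((1/49)*(-5)² - 1131) = √((1/49)*25 - 1131) = √(25/49 - 1131) = √(-55394/49) = I*√55394/7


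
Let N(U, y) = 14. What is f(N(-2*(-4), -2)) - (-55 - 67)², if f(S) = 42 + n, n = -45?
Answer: -14887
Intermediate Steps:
f(S) = -3 (f(S) = 42 - 45 = -3)
f(N(-2*(-4), -2)) - (-55 - 67)² = -3 - (-55 - 67)² = -3 - 1*(-122)² = -3 - 1*14884 = -3 - 14884 = -14887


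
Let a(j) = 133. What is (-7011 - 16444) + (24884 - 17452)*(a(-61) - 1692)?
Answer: -11609943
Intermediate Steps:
(-7011 - 16444) + (24884 - 17452)*(a(-61) - 1692) = (-7011 - 16444) + (24884 - 17452)*(133 - 1692) = -23455 + 7432*(-1559) = -23455 - 11586488 = -11609943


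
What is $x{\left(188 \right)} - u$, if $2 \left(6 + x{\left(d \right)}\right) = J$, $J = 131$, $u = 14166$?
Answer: $- \frac{28213}{2} \approx -14107.0$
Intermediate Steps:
$x{\left(d \right)} = \frac{119}{2}$ ($x{\left(d \right)} = -6 + \frac{1}{2} \cdot 131 = -6 + \frac{131}{2} = \frac{119}{2}$)
$x{\left(188 \right)} - u = \frac{119}{2} - 14166 = - \frac{28213}{2}$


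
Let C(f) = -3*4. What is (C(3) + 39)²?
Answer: 729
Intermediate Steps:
C(f) = -12
(C(3) + 39)² = (-12 + 39)² = 27² = 729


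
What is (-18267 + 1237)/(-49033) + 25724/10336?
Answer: 359336743/126701272 ≈ 2.8361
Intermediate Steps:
(-18267 + 1237)/(-49033) + 25724/10336 = -17030*(-1/49033) + 25724*(1/10336) = 17030/49033 + 6431/2584 = 359336743/126701272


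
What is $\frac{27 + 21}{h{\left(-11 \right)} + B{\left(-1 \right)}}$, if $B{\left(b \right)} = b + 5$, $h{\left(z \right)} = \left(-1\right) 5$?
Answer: $-48$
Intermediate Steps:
$h{\left(z \right)} = -5$
$B{\left(b \right)} = 5 + b$
$\frac{27 + 21}{h{\left(-11 \right)} + B{\left(-1 \right)}} = \frac{27 + 21}{-5 + \left(5 - 1\right)} = \frac{48}{-5 + 4} = \frac{48}{-1} = 48 \left(-1\right) = -48$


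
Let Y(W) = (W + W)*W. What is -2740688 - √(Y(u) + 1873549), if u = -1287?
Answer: -2740688 - √5186287 ≈ -2.7430e+6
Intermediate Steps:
Y(W) = 2*W² (Y(W) = (2*W)*W = 2*W²)
-2740688 - √(Y(u) + 1873549) = -2740688 - √(2*(-1287)² + 1873549) = -2740688 - √(2*1656369 + 1873549) = -2740688 - √(3312738 + 1873549) = -2740688 - √5186287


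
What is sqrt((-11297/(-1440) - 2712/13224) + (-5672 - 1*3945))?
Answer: I*sqrt(42010722547030)/66120 ≈ 98.027*I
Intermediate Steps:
sqrt((-11297/(-1440) - 2712/13224) + (-5672 - 1*3945)) = sqrt((-11297*(-1/1440) - 2712*1/13224) + (-5672 - 3945)) = sqrt((11297/1440 - 113/551) - 9617) = sqrt(6061927/793440 - 9617) = sqrt(-7624450553/793440) = I*sqrt(42010722547030)/66120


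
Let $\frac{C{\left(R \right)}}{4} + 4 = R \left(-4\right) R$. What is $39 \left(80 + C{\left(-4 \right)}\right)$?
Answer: $-7488$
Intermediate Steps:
$C{\left(R \right)} = -16 - 16 R^{2}$ ($C{\left(R \right)} = -16 + 4 R \left(-4\right) R = -16 + 4 - 4 R R = -16 + 4 \left(- 4 R^{2}\right) = -16 - 16 R^{2}$)
$39 \left(80 + C{\left(-4 \right)}\right) = 39 \left(80 - \left(16 + 16 \left(-4\right)^{2}\right)\right) = 39 \left(80 - 272\right) = 39 \left(-192\right) = -7488$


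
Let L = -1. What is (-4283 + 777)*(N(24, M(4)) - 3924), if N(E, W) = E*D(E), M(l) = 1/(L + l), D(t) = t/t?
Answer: 13673400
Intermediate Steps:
D(t) = 1
M(l) = 1/(-1 + l)
N(E, W) = E (N(E, W) = E*1 = E)
(-4283 + 777)*(N(24, M(4)) - 3924) = (-4283 + 777)*(24 - 3924) = -3506*(-3900) = 13673400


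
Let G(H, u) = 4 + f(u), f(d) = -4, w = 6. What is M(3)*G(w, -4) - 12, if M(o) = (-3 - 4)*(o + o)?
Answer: -12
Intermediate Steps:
G(H, u) = 0 (G(H, u) = 4 - 4 = 0)
M(o) = -14*o
M(3)*G(w, -4) - 12 = -14*3*0 - 12 = -42*0 - 12 = 0 - 12 = -12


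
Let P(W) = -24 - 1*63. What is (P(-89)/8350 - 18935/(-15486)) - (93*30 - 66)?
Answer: -88019626108/32327025 ≈ -2722.8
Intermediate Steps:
P(W) = -87 (P(W) = -24 - 63 = -87)
(P(-89)/8350 - 18935/(-15486)) - (93*30 - 66) = (-87/8350 - 18935/(-15486)) - (93*30 - 66) = (-87*1/8350 - 18935*(-1/15486)) - (2790 - 66) = (-87/8350 + 18935/15486) - 1*2724 = 39189992/32327025 - 2724 = -88019626108/32327025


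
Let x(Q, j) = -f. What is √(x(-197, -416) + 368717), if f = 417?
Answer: 10*√3683 ≈ 606.88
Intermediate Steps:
x(Q, j) = -417 (x(Q, j) = -1*417 = -417)
√(x(-197, -416) + 368717) = √(-417 + 368717) = √368300 = 10*√3683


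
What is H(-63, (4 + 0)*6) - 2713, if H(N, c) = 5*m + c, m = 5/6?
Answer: -16109/6 ≈ -2684.8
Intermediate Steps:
m = ⅚ (m = 5*(⅙) = ⅚ ≈ 0.83333)
H(N, c) = 25/6 + c (H(N, c) = 5*(⅚) + c = 25/6 + c)
H(-63, (4 + 0)*6) - 2713 = (25/6 + (4 + 0)*6) - 2713 = (25/6 + 4*6) - 2713 = (25/6 + 24) - 2713 = 169/6 - 2713 = -16109/6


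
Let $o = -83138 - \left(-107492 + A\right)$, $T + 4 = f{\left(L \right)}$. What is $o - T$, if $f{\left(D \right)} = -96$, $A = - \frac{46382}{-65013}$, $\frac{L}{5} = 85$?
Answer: $\frac{1589781520}{65013} \approx 24453.0$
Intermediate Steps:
$L = 425$ ($L = 5 \cdot 85 = 425$)
$A = \frac{46382}{65013}$ ($A = \left(-46382\right) \left(- \frac{1}{65013}\right) = \frac{46382}{65013} \approx 0.71343$)
$T = -100$ ($T = -4 - 96 = -100$)
$o = \frac{1583280220}{65013}$ ($o = -83138 - \left(-107492 + \frac{46382}{65013}\right) = -83138 - - \frac{6988331014}{65013} = -83138 + \frac{6988331014}{65013} = \frac{1583280220}{65013} \approx 24353.0$)
$o - T = \frac{1583280220}{65013} - -100 = \frac{1583280220}{65013} + 100 = \frac{1589781520}{65013}$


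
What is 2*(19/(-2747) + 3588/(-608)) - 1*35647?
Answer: -7444562431/208772 ≈ -35659.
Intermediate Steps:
2*(19/(-2747) + 3588/(-608)) - 1*35647 = 2*(19*(-1/2747) + 3588*(-1/608)) - 35647 = 2*(-19/2747 - 897/152) - 35647 = 2*(-2466947/417544) - 35647 = -2466947/208772 - 35647 = -7444562431/208772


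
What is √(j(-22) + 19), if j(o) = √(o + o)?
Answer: √(19 + 2*I*√11) ≈ 4.4229 + 0.74987*I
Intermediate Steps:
j(o) = √2*√o (j(o) = √(2*o) = √2*√o)
√(j(-22) + 19) = √(√2*√(-22) + 19) = √(√2*(I*√22) + 19) = √(2*I*√11 + 19) = √(19 + 2*I*√11)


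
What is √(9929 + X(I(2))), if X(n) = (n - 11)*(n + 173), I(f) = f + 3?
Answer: √8861 ≈ 94.133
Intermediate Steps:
I(f) = 3 + f
X(n) = (-11 + n)*(173 + n)
√(9929 + X(I(2))) = √(9929 + (-1903 + (3 + 2)² + 162*(3 + 2))) = √(9929 + (-1903 + 5² + 162*5)) = √(9929 + (-1903 + 25 + 810)) = √(9929 - 1068) = √8861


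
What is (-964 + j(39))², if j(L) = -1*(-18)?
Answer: 894916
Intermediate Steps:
j(L) = 18
(-964 + j(39))² = (-964 + 18)² = (-946)² = 894916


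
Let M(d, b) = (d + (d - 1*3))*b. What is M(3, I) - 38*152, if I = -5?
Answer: -5791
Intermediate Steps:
M(d, b) = b*(-3 + 2*d) (M(d, b) = (d + (d - 3))*b = (d + (-3 + d))*b = (-3 + 2*d)*b = b*(-3 + 2*d))
M(3, I) - 38*152 = -5*(-3 + 2*3) - 38*152 = -5*(-3 + 6) - 5776 = -5*3 - 5776 = -15 - 5776 = -5791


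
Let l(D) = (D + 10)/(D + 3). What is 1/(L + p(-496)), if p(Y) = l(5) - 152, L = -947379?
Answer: -8/7580233 ≈ -1.0554e-6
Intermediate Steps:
l(D) = (10 + D)/(3 + D)
p(Y) = -1201/8 (p(Y) = (10 + 5)/(3 + 5) - 152 = 15/8 - 152 = -1201/8)
1/(L + p(-496)) = 1/(-947379 - 1201/8) = 1/(-7580233/8) = -8/7580233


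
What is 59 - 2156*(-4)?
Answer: 8683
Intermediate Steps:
59 - 2156*(-4) = 59 - 98*(-88) = 59 + 8624 = 8683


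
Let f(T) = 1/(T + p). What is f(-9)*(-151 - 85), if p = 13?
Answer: -59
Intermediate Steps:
f(T) = 1/(13 + T) (f(T) = 1/(T + 13) = 1/(13 + T))
f(-9)*(-151 - 85) = (-151 - 85)/(13 - 9) = -236/4 = (¼)*(-236) = -59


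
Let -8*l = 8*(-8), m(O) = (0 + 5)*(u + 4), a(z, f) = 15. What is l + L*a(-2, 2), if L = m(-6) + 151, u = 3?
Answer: 2798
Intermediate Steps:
m(O) = 35 (m(O) = (0 + 5)*(3 + 4) = 5*7 = 35)
l = 8 (l = -(-8) = -⅛*(-64) = 8)
L = 186 (L = 35 + 151 = 186)
l + L*a(-2, 2) = 8 + 186*15 = 8 + 2790 = 2798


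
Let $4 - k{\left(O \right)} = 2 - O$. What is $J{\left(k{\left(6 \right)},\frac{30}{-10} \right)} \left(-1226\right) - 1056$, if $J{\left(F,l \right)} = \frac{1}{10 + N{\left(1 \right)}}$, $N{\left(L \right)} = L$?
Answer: $- \frac{12842}{11} \approx -1167.5$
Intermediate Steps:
$k{\left(O \right)} = 2 + O$ ($k{\left(O \right)} = 4 - \left(2 - O\right) = 4 + \left(-2 + O\right) = 2 + O$)
$J{\left(F,l \right)} = \frac{1}{11}$ ($J{\left(F,l \right)} = \frac{1}{10 + 1} = \frac{1}{11}$)
$J{\left(k{\left(6 \right)},\frac{30}{-10} \right)} \left(-1226\right) - 1056 = \frac{1}{11} \left(-1226\right) - 1056 = - \frac{1226}{11} - 1056 = - \frac{12842}{11}$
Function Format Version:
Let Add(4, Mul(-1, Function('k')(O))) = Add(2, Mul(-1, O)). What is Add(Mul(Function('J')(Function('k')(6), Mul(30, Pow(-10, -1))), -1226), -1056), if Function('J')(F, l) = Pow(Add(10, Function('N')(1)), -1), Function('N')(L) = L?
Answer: Rational(-12842, 11) ≈ -1167.5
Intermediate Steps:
Function('k')(O) = Add(2, O) (Function('k')(O) = Add(4, Mul(-1, Add(2, Mul(-1, O)))) = Add(4, Add(-2, O)) = Add(2, O))
Function('J')(F, l) = Rational(1, 11) (Function('J')(F, l) = Pow(Add(10, 1), -1) = Pow(11, -1) = Rational(1, 11))
Add(Mul(Function('J')(Function('k')(6), Mul(30, Pow(-10, -1))), -1226), -1056) = Add(Mul(Rational(1, 11), -1226), -1056) = Add(Rational(-1226, 11), -1056) = Rational(-12842, 11)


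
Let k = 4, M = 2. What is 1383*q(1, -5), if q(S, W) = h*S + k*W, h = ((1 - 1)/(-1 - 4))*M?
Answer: -27660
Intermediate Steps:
h = 0 (h = ((1 - 1)/(-1 - 4))*2 = (0/(-5))*2 = (0*(-1/5))*2 = 0*2 = 0)
q(S, W) = 4*W (q(S, W) = 0*S + 4*W = 0 + 4*W = 4*W)
1383*q(1, -5) = 1383*(4*(-5)) = 1383*(-20) = -27660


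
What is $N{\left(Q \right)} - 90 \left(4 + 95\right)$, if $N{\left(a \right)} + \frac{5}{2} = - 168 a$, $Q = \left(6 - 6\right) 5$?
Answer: $- \frac{17825}{2} \approx -8912.5$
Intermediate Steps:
$Q = 0$ ($Q = 0 \cdot 5 = 0$)
$N{\left(a \right)} = - \frac{5}{2} - 168 a$
$N{\left(Q \right)} - 90 \left(4 + 95\right) = \left(- \frac{5}{2} - 0\right) - 90 \left(4 + 95\right) = \left(- \frac{5}{2} + 0\right) - 8910 = - \frac{5}{2} - 8910 = - \frac{17825}{2}$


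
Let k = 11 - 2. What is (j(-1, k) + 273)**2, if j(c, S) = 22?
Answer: 87025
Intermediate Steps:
k = 9
(j(-1, k) + 273)**2 = (22 + 273)**2 = 295**2 = 87025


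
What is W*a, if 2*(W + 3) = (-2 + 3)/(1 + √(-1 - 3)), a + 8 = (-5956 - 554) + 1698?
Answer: 13978 + 964*I ≈ 13978.0 + 964.0*I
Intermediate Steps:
a = -4820 (a = -8 + ((-5956 - 554) + 1698) = -8 + (-6510 + 1698) = -8 - 4812 = -4820)
W = -3 + (1 - 2*I)/10 (W = -3 + ((-2 + 3)/(1 + √(-1 - 3)))/2 = -3 + (1/(1 + √(-4)))/2 = -3 + (1/(1 + 2*I))/2 = -3 + (1*((1 - 2*I)/5))/2 = -3 + ((1 - 2*I)/5)/2 = -3 + (1 - 2*I)/10 ≈ -2.9 - 0.2*I)
W*a = (-29/10 - I/5)*(-4820) = 13978 + 964*I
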